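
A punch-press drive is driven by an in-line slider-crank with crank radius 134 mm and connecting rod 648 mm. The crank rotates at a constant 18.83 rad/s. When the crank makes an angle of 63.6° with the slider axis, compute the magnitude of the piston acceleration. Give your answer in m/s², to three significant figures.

ω = 18.83 rad/s
x(θ) = r cosθ + √(L² − r² sin²θ); with ω constant, a = ω²·d²x/dθ².
d²x/dθ² = −r cosθ − r²(cos2θ)/√u − r⁴ sin²2θ/(4u^{3/2}),  u = L² − r² sin²θ = 0.405498 m².
Substituting r = 0.134 m, L = 0.648 m, θ = 63.6°: d²x/dθ² = -0.042731 m.
a = ω²·d²x/dθ² = (18.83)²·(-0.042731) = -15.151 m/s²;  |a| = 15.151 m/s².

15.2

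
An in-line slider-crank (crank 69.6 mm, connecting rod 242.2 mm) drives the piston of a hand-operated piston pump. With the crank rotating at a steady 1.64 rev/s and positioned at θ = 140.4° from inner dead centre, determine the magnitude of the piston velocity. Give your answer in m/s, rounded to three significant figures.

0.354

ω = 2π·1.64 = 10.3 rad/s
For an in-line slider-crank, x = r cosθ + √(L² − r² sin²θ), so v = −rω sinθ·[1 + r cosθ/√(L² − r² sin²θ)].
With r = 0.0696 m, L = 0.2422 m, θ = 140.4°: √(L² − r² sin²θ) = 0.2381 m.
v = −0.0696·10.3·0.63742·[1 + 0.0696·-0.77051/0.2381] = -0.35419 m/s.
|v| = 0.35419 m/s.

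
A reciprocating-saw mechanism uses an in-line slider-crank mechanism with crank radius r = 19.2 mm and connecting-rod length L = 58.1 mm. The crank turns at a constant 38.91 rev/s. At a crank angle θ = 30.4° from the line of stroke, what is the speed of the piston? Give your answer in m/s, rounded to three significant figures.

3.06

ω = 2π·38.9 = 244.5 rad/s
For an in-line slider-crank, x = r cosθ + √(L² − r² sin²θ), so v = −rω sinθ·[1 + r cosθ/√(L² − r² sin²θ)].
With r = 0.0192 m, L = 0.0581 m, θ = 30.4°: √(L² − r² sin²θ) = 0.057282 m.
v = −0.0192·244.5·0.50603·[1 + 0.0192·0.86251/0.057282] = -3.062 m/s.
|v| = 3.062 m/s.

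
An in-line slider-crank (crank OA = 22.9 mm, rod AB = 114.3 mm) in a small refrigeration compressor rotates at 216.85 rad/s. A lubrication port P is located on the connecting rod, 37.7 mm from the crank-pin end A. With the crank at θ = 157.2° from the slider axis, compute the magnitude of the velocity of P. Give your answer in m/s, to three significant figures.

ω = 216.8 rad/s.  Crank-pin speed |V_A| = rω = 4.9659 m/s, perpendicular to OA.
Rod angle: sinφ = −(r/L) sinθ ⇒ φ = -4.453°; ω_rod = −rω cosθ/√(L²−r²sin²θ) = +40.172 rad/s.
V_P = V_A + ω_rod × AP, with AP = 0.0377 m along the rod.
Components: V_Px = −rω sinθ − a·ω_rod·sinφ = -1.8068 m/s;  V_Py = rω cosθ + a·ω_rod·cosφ = -3.0679 m/s.
|V_P| = √(V_Px² + V_Py²) = 3.5604 m/s.

3.56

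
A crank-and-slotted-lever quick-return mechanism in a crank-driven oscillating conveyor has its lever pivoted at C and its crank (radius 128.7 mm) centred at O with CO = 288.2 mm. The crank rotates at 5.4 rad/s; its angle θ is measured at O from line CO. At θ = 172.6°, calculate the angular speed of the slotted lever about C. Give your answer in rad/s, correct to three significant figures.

ω = 5.4 rad/s
Crank pin A relative to C: A = (d + r cosθ, r sinθ); lever angle φ = atan2(r sinθ, d + r cosθ).
Differentiating tanφ: φ̇ = rω(d cosθ + r)/(d² + r² + 2dr cosθ).
d² + r² + 2dr cosθ = |CA|² = 0.0260581 m²;  d cosθ + r = -0.1571 m.
|ω_lever| = |0.1287·5.4·-0.1571| / 0.0260581 = 4.1899 rad/s.

4.19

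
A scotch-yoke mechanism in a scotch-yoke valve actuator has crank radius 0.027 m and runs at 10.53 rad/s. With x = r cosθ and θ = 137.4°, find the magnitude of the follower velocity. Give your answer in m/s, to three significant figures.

0.192

ω = 10.53 rad/s
x = r cosθ ⇒ ẋ = −rω sinθ.
|v| = rω|sinθ| = 0.027·10.53·|sin 137.4°| = 0.19244 m/s.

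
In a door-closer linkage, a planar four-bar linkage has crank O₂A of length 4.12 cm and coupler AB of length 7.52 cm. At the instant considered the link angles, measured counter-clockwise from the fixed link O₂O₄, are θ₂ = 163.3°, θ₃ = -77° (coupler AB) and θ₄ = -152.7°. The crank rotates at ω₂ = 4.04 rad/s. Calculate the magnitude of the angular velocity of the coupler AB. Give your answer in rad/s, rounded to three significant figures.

1.59

ω₂ = 4.04 rad/s
Differentiating the loop-closure r₂e^{iθ₂}+r₃e^{iθ₃}=r₁+r₄e^{iθ₄} gives r₂ω₂e^{iθ₂}+r₃ω₃e^{iθ₃}=r₄ω₄e^{iθ₄}.
Eliminating the other unknown: ω₃ = r₂ω₂ sin(θ₄−θ₂) / [r₃ sin(θ₃−θ₄)].
Numerator sine = +0.69466; denominator sine = +0.96902.
Result = 0.0412·4.04·(+0.69466) / (0.0752·(+0.96902)) = +1.5867 rad/s; magnitude 1.5867 rad/s.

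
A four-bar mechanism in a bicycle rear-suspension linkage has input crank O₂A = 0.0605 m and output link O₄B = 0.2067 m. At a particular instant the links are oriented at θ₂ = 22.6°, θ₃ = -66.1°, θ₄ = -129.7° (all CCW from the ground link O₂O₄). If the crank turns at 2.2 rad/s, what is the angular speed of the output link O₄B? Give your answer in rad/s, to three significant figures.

ω₂ = 2.2 rad/s
Differentiating the loop-closure r₂e^{iθ₂}+r₃e^{iθ₃}=r₁+r₄e^{iθ₄} gives r₂ω₂e^{iθ₂}+r₃ω₃e^{iθ₃}=r₄ω₄e^{iθ₄}.
Eliminating the other unknown: ω₄ = r₂ω₂ sin(θ₂−θ₃) / [r₄ sin(θ₄−θ₃)].
Numerator sine = +0.99974; denominator sine = -0.89571.
Result = 0.0605·2.2·(+0.99974) / (0.2067·(-0.89571)) = -0.71872 rad/s; magnitude 0.71872 rad/s.

0.719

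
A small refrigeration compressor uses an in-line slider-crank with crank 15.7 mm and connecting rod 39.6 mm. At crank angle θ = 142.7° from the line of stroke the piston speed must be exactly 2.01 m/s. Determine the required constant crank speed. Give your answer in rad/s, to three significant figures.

For an in-line slider-crank, |v_piston| = rω|sinθ|·[1 + r cosθ/√(L² − r² sin²θ)].
With r = 0.0157 m, L = 0.0396 m, θ = 142.7°: the bracketed kinematic factor |dx/dθ| = 0.006423 m.
ω = v/|dx/dθ| = 2.01/0.006423 = 312.94 rad/s.

313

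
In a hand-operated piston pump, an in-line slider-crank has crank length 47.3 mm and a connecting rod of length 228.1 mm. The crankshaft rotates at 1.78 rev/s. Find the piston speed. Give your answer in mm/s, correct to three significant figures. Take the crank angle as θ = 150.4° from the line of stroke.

ω = 2π·1.78 = 11.18 rad/s
For an in-line slider-crank, x = r cosθ + √(L² − r² sin²θ), so v = −rω sinθ·[1 + r cosθ/√(L² − r² sin²θ)].
With r = 0.0473 m, L = 0.2281 m, θ = 150.4°: √(L² − r² sin²θ) = 0.2269 m.
v = −0.0473·11.18·0.49394·[1 + 0.0473·-0.86949/0.2269] = -0.21394 m/s.
|v| = 0.21394 m/s = 213.94 mm/s.

214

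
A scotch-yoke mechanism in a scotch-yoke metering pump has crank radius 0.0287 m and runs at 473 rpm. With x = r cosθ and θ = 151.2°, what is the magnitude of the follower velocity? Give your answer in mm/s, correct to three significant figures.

ω = 49.53 rad/s (from 473 rpm).
x = r cosθ ⇒ ẋ = −rω sinθ.
|v| = rω|sinθ| = 0.0287·49.53·|sin 151.2°| = 0.68485 m/s = 684.85 mm/s.

685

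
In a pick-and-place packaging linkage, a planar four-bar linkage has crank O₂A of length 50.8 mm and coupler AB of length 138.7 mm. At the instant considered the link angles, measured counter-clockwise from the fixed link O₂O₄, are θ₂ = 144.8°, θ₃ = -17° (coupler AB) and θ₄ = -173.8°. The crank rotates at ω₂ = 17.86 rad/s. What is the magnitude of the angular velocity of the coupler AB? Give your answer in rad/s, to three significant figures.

ω₂ = 17.86 rad/s
Differentiating the loop-closure r₂e^{iθ₂}+r₃e^{iθ₃}=r₁+r₄e^{iθ₄} gives r₂ω₂e^{iθ₂}+r₃ω₃e^{iθ₃}=r₄ω₄e^{iθ₄}.
Eliminating the other unknown: ω₃ = r₂ω₂ sin(θ₄−θ₂) / [r₃ sin(θ₃−θ₄)].
Numerator sine = +0.66131; denominator sine = +0.39394.
Result = 0.0508·17.86·(+0.66131) / (0.1387·(+0.39394)) = +10.981 rad/s; magnitude 10.981 rad/s.

11.0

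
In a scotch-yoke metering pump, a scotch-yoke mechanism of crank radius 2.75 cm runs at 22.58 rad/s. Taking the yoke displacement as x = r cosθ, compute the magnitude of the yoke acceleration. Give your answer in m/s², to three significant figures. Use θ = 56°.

7.84

ω = 22.58 rad/s
x = r cosθ ⇒ ẍ = −rω² cosθ (ω constant).
|a| = rω²|cosθ| = 0.0275·(22.58)²·|cos 56°| = 7.8405 m/s².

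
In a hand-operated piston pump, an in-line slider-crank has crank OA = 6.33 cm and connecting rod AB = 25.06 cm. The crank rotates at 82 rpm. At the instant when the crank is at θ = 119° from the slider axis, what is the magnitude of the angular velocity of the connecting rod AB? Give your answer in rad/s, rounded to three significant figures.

1.08

ω = 8.587 rad/s (converted from 82 rpm).
The rod makes angle φ with the slider axis where L sinφ = r sinθ; differentiating, L cosφ·φ̇ = r ω cosθ.
L cosφ = √(L² − r² sin²θ) = 0.24441 m.
|ω_rod| = r ω |cosθ| / √(L² − r² sin²θ) = 0.0633·8.587·0.48481/0.24441 = 1.0782 rad/s.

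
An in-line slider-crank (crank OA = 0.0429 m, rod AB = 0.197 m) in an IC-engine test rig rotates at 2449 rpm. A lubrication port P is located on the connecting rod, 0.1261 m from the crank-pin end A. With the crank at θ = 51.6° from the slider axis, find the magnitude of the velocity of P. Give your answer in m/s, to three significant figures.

ω = 256.5 rad/s.  Crank-pin speed |V_A| = rω = 11.002 m/s, perpendicular to OA.
Rod angle: sinφ = −(r/L) sinθ ⇒ φ = -9.826°; ω_rod = −rω cosθ/√(L²−r²sin²θ) = -35.206 rad/s.
V_P = V_A + ω_rod × AP, with AP = 0.1261 m along the rod.
Components: V_Px = −rω sinθ − a·ω_rod·sinφ = -9.3799 m/s;  V_Py = rω cosθ + a·ω_rod·cosφ = +2.4595 m/s.
|V_P| = √(V_Px² + V_Py²) = 9.697 m/s.

9.70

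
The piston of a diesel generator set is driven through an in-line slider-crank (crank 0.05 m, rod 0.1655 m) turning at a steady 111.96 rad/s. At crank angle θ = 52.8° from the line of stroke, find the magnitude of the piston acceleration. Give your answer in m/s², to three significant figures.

331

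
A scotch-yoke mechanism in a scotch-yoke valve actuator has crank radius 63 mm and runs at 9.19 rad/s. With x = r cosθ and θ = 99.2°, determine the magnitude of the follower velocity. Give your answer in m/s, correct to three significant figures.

0.572

ω = 9.19 rad/s
x = r cosθ ⇒ ẋ = −rω sinθ.
|v| = rω|sinθ| = 0.063·9.19·|sin 99.2°| = 0.57152 m/s.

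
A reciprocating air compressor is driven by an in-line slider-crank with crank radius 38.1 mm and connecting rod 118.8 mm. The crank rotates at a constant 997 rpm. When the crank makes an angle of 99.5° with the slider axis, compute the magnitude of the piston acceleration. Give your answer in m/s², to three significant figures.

201

ω = 2π·997/60 = 104.4 rad/s
x(θ) = r cosθ + √(L² − r² sin²θ); with ω constant, a = ω²·d²x/dθ².
d²x/dθ² = −r cosθ − r²(cos2θ)/√u − r⁴ sin²2θ/(4u^{3/2}),  u = L² − r² sin²θ = 0.0127014 m².
Substituting r = 0.0381 m, L = 0.1188 m, θ = 99.5°: d²x/dθ² = +0.018428 m.
a = ω²·d²x/dθ² = (104.4)²·(+0.018428) = +200.87 m/s²;  |a| = 200.87 m/s².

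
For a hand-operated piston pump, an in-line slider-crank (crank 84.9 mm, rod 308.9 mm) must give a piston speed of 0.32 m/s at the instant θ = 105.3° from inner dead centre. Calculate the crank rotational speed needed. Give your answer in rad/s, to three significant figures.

For an in-line slider-crank, |v_piston| = rω|sinθ|·[1 + r cosθ/√(L² − r² sin²θ)].
With r = 0.0849 m, L = 0.3089 m, θ = 105.3°: the bracketed kinematic factor |dx/dθ| = 0.075731 m.
ω = v/|dx/dθ| = 0.32/0.075731 = 4.2255 rad/s.

4.23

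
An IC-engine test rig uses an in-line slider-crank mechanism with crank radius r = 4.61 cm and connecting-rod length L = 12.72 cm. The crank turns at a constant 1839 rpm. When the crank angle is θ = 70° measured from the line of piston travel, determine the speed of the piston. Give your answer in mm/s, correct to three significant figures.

9440

ω = 2π·1839/60 = 192.6 rad/s
For an in-line slider-crank, x = r cosθ + √(L² − r² sin²θ), so v = −rω sinθ·[1 + r cosθ/√(L² − r² sin²θ)].
With r = 0.0461 m, L = 0.1272 m, θ = 70°: √(L² − r² sin²θ) = 0.1196 m.
v = −0.0461·192.6·0.93969·[1 + 0.0461·0.34202/0.1196] = -9.4424 m/s.
|v| = 9.4424 m/s = 9442.4 mm/s.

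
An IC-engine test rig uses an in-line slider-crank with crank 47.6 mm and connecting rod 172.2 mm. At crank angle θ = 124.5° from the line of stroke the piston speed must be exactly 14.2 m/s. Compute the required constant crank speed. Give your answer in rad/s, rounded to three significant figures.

For an in-line slider-crank, |v_piston| = rω|sinθ|·[1 + r cosθ/√(L² − r² sin²θ)].
With r = 0.0476 m, L = 0.1722 m, θ = 124.5°: the bracketed kinematic factor |dx/dθ| = 0.032921 m.
ω = v/|dx/dθ| = 14.2/0.032921 = 431.34 rad/s.

431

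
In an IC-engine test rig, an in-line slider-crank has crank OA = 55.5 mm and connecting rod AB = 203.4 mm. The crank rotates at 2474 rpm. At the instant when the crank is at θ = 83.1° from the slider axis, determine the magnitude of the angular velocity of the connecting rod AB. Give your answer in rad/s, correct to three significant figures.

8.82

ω = 259.1 rad/s (converted from 2474 rpm).
The rod makes angle φ with the slider axis where L sinφ = r sinθ; differentiating, L cosφ·φ̇ = r ω cosθ.
L cosφ = √(L² − r² sin²θ) = 0.1958 m.
|ω_rod| = r ω |cosθ| / √(L² − r² sin²θ) = 0.0555·259.1·0.12014/0.1958 = 8.8226 rad/s.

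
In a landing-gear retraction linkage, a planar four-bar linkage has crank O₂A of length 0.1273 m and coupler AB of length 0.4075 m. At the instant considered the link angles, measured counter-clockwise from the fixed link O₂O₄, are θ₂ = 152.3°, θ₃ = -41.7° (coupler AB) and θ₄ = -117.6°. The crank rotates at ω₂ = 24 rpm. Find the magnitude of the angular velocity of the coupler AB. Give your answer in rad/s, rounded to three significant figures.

ω₂ = 2.513 rad/s (from 24 rpm).
Differentiating the loop-closure r₂e^{iθ₂}+r₃e^{iθ₃}=r₁+r₄e^{iθ₄} gives r₂ω₂e^{iθ₂}+r₃ω₃e^{iθ₃}=r₄ω₄e^{iθ₄}.
Eliminating the other unknown: ω₃ = r₂ω₂ sin(θ₄−θ₂) / [r₃ sin(θ₃−θ₄)].
Numerator sine = +1.00000; denominator sine = +0.96987.
Result = 0.1273·2.513·(+1.00000) / (0.4075·(+0.96987)) = +0.80952 rad/s; magnitude 0.80952 rad/s.

0.810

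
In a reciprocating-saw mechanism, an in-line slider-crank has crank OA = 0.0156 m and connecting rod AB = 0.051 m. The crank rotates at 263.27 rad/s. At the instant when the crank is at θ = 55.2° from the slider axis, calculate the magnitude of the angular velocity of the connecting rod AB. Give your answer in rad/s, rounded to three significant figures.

ω = 263.3 rad/s
The rod makes angle φ with the slider axis where L sinφ = r sinθ; differentiating, L cosφ·φ̇ = r ω cosθ.
L cosφ = √(L² − r² sin²θ) = 0.049365 m.
|ω_rod| = r ω |cosθ| / √(L² − r² sin²θ) = 0.0156·263.3·0.57071/0.049365 = 47.482 rad/s.

47.5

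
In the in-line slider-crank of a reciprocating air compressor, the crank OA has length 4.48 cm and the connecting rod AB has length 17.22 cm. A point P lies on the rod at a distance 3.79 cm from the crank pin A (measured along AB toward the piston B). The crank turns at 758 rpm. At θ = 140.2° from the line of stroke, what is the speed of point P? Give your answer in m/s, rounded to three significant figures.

3.04

ω = 79.38 rad/s.  Crank-pin speed |V_A| = rω = 3.5561 m/s, perpendicular to OA.
Rod angle: sinφ = −(r/L) sinθ ⇒ φ = -9.586°; ω_rod = −rω cosθ/√(L²−r²sin²θ) = +16.091 rad/s.
V_P = V_A + ω_rod × AP, with AP = 0.0379 m along the rod.
Components: V_Px = −rω sinθ − a·ω_rod·sinφ = -2.1747 m/s;  V_Py = rω cosθ + a·ω_rod·cosφ = -2.1308 m/s.
|V_P| = √(V_Px² + V_Py²) = 3.0446 m/s.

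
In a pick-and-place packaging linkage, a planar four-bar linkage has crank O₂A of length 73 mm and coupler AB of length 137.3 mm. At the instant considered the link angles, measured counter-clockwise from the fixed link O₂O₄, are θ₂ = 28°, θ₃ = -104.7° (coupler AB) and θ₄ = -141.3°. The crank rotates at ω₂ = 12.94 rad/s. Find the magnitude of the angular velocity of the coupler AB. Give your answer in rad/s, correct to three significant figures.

2.14

ω₂ = 12.94 rad/s
Differentiating the loop-closure r₂e^{iθ₂}+r₃e^{iθ₃}=r₁+r₄e^{iθ₄} gives r₂ω₂e^{iθ₂}+r₃ω₃e^{iθ₃}=r₄ω₄e^{iθ₄}.
Eliminating the other unknown: ω₃ = r₂ω₂ sin(θ₄−θ₂) / [r₃ sin(θ₃−θ₄)].
Numerator sine = -0.18567; denominator sine = +0.59622.
Result = 0.073·12.94·(-0.18567) / (0.1373·(+0.59622)) = -2.1424 rad/s; magnitude 2.1424 rad/s.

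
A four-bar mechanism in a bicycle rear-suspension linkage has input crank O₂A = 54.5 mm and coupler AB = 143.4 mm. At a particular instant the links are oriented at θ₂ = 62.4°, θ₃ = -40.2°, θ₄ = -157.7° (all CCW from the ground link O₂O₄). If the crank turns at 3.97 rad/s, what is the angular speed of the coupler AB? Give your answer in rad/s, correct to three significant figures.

ω₂ = 3.97 rad/s
Differentiating the loop-closure r₂e^{iθ₂}+r₃e^{iθ₃}=r₁+r₄e^{iθ₄} gives r₂ω₂e^{iθ₂}+r₃ω₃e^{iθ₃}=r₄ω₄e^{iθ₄}.
Eliminating the other unknown: ω₃ = r₂ω₂ sin(θ₄−θ₂) / [r₃ sin(θ₃−θ₄)].
Numerator sine = +0.64412; denominator sine = +0.88701.
Result = 0.0545·3.97·(+0.64412) / (0.1434·(+0.88701)) = +1.0957 rad/s; magnitude 1.0957 rad/s.

1.10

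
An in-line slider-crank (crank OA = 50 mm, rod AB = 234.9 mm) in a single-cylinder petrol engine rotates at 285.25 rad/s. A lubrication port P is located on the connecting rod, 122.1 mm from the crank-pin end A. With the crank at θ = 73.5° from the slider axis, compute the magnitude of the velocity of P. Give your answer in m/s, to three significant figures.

14.2

ω = 285.2 rad/s.  Crank-pin speed |V_A| = rω = 14.263 m/s, perpendicular to OA.
Rod angle: sinφ = −(r/L) sinθ ⇒ φ = -11.776°; ω_rod = −rω cosθ/√(L²−r²sin²θ) = -17.615 rad/s.
V_P = V_A + ω_rod × AP, with AP = 0.1221 m along the rod.
Components: V_Px = −rω sinθ − a·ω_rod·sinφ = -14.114 m/s;  V_Py = rω cosθ + a·ω_rod·cosφ = +1.9452 m/s.
|V_P| = √(V_Px² + V_Py²) = 14.248 m/s.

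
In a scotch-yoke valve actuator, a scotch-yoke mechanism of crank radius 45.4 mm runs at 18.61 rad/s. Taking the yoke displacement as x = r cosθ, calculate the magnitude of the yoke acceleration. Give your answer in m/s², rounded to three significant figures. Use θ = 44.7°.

11.2

ω = 18.61 rad/s
x = r cosθ ⇒ ẍ = −rω² cosθ (ω constant).
|a| = rω²|cosθ| = 0.0454·(18.61)²·|cos 44.7°| = 11.176 m/s².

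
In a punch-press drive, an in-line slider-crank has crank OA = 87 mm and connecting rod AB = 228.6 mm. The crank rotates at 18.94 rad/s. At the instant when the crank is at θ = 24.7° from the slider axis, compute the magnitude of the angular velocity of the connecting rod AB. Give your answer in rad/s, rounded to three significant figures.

ω = 18.94 rad/s
The rod makes angle φ with the slider axis where L sinφ = r sinθ; differentiating, L cosφ·φ̇ = r ω cosθ.
L cosφ = √(L² − r² sin²θ) = 0.22569 m.
|ω_rod| = r ω |cosθ| / √(L² − r² sin²θ) = 0.087·18.94·0.90851/0.22569 = 6.6331 rad/s.

6.63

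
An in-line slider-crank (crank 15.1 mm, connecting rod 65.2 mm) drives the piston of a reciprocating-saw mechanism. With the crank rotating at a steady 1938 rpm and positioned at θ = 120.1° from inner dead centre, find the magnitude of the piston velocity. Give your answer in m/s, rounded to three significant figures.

2.34

ω = 2π·1938/60 = 202.9 rad/s
For an in-line slider-crank, x = r cosθ + √(L² − r² sin²θ), so v = −rω sinθ·[1 + r cosθ/√(L² − r² sin²θ)].
With r = 0.0151 m, L = 0.0652 m, θ = 120.1°: √(L² − r² sin²θ) = 0.063878 m.
v = −0.0151·202.9·0.86515·[1 + 0.0151·-0.50151/0.063878] = -2.3369 m/s.
|v| = 2.3369 m/s.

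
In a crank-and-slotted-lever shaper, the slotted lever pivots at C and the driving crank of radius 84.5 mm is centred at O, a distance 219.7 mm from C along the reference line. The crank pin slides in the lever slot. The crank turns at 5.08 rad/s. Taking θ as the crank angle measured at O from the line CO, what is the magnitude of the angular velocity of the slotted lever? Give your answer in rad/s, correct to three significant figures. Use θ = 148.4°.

1.85

ω = 5.08 rad/s
Crank pin A relative to C: A = (d + r cosθ, r sinθ); lever angle φ = atan2(r sinθ, d + r cosθ).
Differentiating tanφ: φ̇ = rω(d cosθ + r)/(d² + r² + 2dr cosθ).
d² + r² + 2dr cosθ = |CA|² = 0.0237843 m²;  d cosθ + r = -0.10262 m.
|ω_lever| = |0.0845·5.08·-0.10262| / 0.0237843 = 1.8522 rad/s.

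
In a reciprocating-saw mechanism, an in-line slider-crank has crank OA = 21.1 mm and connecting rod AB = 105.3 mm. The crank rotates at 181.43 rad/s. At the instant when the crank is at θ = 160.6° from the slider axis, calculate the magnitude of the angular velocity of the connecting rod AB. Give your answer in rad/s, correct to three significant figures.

ω = 181.4 rad/s
The rod makes angle φ with the slider axis where L sinφ = r sinθ; differentiating, L cosφ·φ̇ = r ω cosθ.
L cosφ = √(L² − r² sin²θ) = 0.10507 m.
|ω_rod| = r ω |cosθ| / √(L² − r² sin²θ) = 0.0211·181.4·0.94322/0.10507 = 34.367 rad/s.

34.4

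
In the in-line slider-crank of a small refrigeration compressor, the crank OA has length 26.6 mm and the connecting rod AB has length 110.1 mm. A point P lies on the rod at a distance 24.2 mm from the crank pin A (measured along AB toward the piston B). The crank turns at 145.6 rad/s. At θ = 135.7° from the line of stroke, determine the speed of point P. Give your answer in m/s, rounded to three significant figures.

ω = 145.6 rad/s.  Crank-pin speed |V_A| = rω = 3.873 m/s, perpendicular to OA.
Rod angle: sinφ = −(r/L) sinθ ⇒ φ = -9.714°; ω_rod = −rω cosθ/√(L²−r²sin²θ) = +25.542 rad/s.
V_P = V_A + ω_rod × AP, with AP = 0.0242 m along the rod.
Components: V_Px = −rω sinθ − a·ω_rod·sinφ = -2.6006 m/s;  V_Py = rω cosθ + a·ω_rod·cosφ = -2.1626 m/s.
|V_P| = √(V_Px² + V_Py²) = 3.3823 m/s.

3.38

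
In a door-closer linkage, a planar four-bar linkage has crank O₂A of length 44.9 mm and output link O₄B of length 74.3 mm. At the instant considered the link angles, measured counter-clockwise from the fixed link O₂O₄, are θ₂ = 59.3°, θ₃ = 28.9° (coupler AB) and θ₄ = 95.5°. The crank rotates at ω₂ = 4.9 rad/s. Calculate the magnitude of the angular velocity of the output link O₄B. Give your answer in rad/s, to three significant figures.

1.63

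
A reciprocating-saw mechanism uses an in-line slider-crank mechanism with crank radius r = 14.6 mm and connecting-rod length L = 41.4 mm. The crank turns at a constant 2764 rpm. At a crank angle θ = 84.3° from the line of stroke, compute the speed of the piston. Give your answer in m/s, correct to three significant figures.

4.36

ω = 2π·2764/60 = 289.4 rad/s
For an in-line slider-crank, x = r cosθ + √(L² − r² sin²θ), so v = −rω sinθ·[1 + r cosθ/√(L² − r² sin²θ)].
With r = 0.0146 m, L = 0.0414 m, θ = 84.3°: √(L² − r² sin²θ) = 0.038767 m.
v = −0.0146·289.4·0.99506·[1 + 0.0146·0.09932/0.038767] = -4.3623 m/s.
|v| = 4.3623 m/s.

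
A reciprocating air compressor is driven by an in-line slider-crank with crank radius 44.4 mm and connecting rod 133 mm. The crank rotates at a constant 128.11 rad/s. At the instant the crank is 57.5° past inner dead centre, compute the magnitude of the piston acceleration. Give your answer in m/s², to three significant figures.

ω = 128.1 rad/s
x(θ) = r cosθ + √(L² − r² sin²θ); with ω constant, a = ω²·d²x/dθ².
d²x/dθ² = −r cosθ − r²(cos2θ)/√u − r⁴ sin²2θ/(4u^{3/2}),  u = L² − r² sin²θ = 0.0162868 m².
Substituting r = 0.0444 m, L = 0.133 m, θ = 57.5°: d²x/dθ² = -0.017712 m.
a = ω²·d²x/dθ² = (128.1)²·(-0.017712) = -290.69 m/s²;  |a| = 290.69 m/s².

291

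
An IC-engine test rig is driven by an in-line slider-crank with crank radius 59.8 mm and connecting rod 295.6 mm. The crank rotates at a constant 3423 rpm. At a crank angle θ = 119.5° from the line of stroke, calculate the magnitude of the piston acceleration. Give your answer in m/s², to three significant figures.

ω = 2π·3423/60 = 358.5 rad/s
x(θ) = r cosθ + √(L² − r² sin²θ); with ω constant, a = ω²·d²x/dθ².
d²x/dθ² = −r cosθ − r²(cos2θ)/√u − r⁴ sin²2θ/(4u^{3/2}),  u = L² − r² sin²θ = 0.0846704 m².
Substituting r = 0.0598 m, L = 0.2956 m, θ = 119.5°: d²x/dθ² = +0.035681 m.
a = ω²·d²x/dθ² = (358.5)²·(+0.035681) = +4584.7 m/s²;  |a| = 4584.7 m/s².

4580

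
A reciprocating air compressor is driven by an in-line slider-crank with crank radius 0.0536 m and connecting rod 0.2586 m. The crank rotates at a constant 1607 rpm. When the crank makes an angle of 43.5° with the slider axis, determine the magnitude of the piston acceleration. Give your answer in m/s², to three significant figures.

1120

ω = 2π·1607/60 = 168.3 rad/s
x(θ) = r cosθ + √(L² − r² sin²θ); with ω constant, a = ω²·d²x/dθ².
d²x/dθ² = −r cosθ − r²(cos2θ)/√u − r⁴ sin²2θ/(4u^{3/2}),  u = L² − r² sin²θ = 0.0655127 m².
Substituting r = 0.0536 m, L = 0.2586 m, θ = 43.5°: d²x/dθ² = -0.03959 m.
a = ω²·d²x/dθ² = (168.3)²·(-0.03959) = -1121.2 m/s²;  |a| = 1121.2 m/s².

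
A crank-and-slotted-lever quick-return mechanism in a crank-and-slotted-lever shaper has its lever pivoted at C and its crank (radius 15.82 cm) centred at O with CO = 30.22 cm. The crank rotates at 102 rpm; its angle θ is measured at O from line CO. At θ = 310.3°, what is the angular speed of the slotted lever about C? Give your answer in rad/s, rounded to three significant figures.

3.35

ω = 10.68 rad/s (from 102 rpm).
Crank pin A relative to C: A = (d + r cosθ, r sinθ); lever angle φ = atan2(r sinθ, d + r cosθ).
Differentiating tanφ: φ̇ = rω(d cosθ + r)/(d² + r² + 2dr cosθ).
d² + r² + 2dr cosθ = |CA|² = 0.178196 m²;  d cosθ + r = +0.35366 m.
|ω_lever| = |0.1582·10.68·+0.35366| / 0.178196 = 3.3537 rad/s.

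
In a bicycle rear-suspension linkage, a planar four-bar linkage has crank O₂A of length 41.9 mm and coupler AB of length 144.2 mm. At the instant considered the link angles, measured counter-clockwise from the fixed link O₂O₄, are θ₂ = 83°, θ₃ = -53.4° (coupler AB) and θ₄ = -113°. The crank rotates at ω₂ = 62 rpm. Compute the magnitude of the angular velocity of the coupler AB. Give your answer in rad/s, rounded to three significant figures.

ω₂ = 6.493 rad/s (from 62 rpm).
Differentiating the loop-closure r₂e^{iθ₂}+r₃e^{iθ₃}=r₁+r₄e^{iθ₄} gives r₂ω₂e^{iθ₂}+r₃ω₃e^{iθ₃}=r₄ω₄e^{iθ₄}.
Eliminating the other unknown: ω₃ = r₂ω₂ sin(θ₄−θ₂) / [r₃ sin(θ₃−θ₄)].
Numerator sine = +0.27564; denominator sine = +0.86251.
Result = 0.0419·6.493·(+0.27564) / (0.1442·(+0.86251)) = +0.60289 rad/s; magnitude 0.60289 rad/s.

0.603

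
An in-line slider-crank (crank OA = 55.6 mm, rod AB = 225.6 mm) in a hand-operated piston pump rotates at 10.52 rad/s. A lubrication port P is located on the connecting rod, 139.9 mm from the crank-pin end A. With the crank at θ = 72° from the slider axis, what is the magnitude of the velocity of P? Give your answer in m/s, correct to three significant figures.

0.587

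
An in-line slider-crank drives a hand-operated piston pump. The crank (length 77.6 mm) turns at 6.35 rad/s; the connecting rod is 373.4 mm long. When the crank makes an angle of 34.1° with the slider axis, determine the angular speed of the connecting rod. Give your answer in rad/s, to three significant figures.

1.10

ω = 6.35 rad/s
The rod makes angle φ with the slider axis where L sinφ = r sinθ; differentiating, L cosφ·φ̇ = r ω cosθ.
L cosφ = √(L² − r² sin²θ) = 0.37086 m.
|ω_rod| = r ω |cosθ| / √(L² − r² sin²θ) = 0.0776·6.35·0.82806/0.37086 = 1.1002 rad/s.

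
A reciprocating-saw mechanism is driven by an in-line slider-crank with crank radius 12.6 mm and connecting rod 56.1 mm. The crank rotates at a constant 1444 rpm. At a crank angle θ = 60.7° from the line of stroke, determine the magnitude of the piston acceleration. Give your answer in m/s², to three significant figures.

ω = 2π·1444/60 = 151.2 rad/s
x(θ) = r cosθ + √(L² − r² sin²θ); with ω constant, a = ω²·d²x/dθ².
d²x/dθ² = −r cosθ − r²(cos2θ)/√u − r⁴ sin²2θ/(4u^{3/2}),  u = L² − r² sin²θ = 0.00302647 m².
Substituting r = 0.0126 m, L = 0.0561 m, θ = 60.7°: d²x/dθ² = -0.0046902 m.
a = ω²·d²x/dθ² = (151.2)²·(-0.0046902) = -107.25 m/s²;  |a| = 107.25 m/s².

107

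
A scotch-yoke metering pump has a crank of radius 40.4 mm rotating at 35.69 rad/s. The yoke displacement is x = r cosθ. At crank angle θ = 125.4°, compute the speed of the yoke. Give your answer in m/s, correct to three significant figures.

1.18

ω = 35.69 rad/s
x = r cosθ ⇒ ẋ = −rω sinθ.
|v| = rω|sinθ| = 0.0404·35.69·|sin 125.4°| = 1.1753 m/s.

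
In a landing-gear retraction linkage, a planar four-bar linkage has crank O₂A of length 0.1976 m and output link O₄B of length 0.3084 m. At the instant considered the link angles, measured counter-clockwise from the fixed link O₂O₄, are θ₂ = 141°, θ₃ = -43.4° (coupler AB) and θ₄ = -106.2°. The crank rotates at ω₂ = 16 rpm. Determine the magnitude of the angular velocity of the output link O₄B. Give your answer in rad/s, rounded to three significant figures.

ω₂ = 1.676 rad/s (from 16 rpm).
Differentiating the loop-closure r₂e^{iθ₂}+r₃e^{iθ₃}=r₁+r₄e^{iθ₄} gives r₂ω₂e^{iθ₂}+r₃ω₃e^{iθ₃}=r₄ω₄e^{iθ₄}.
Eliminating the other unknown: ω₄ = r₂ω₂ sin(θ₂−θ₃) / [r₄ sin(θ₄−θ₃)].
Numerator sine = -0.07672; denominator sine = -0.88942.
Result = 0.1976·1.676·(-0.07672) / (0.3084·(-0.88942)) = +0.092602 rad/s; magnitude 0.092602 rad/s.

0.0926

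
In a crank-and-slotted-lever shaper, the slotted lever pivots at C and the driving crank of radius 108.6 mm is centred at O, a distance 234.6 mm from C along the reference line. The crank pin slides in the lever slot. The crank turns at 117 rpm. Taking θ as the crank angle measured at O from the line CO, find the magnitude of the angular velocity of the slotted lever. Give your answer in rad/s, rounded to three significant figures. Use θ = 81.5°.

ω = 12.25 rad/s (from 117 rpm).
Crank pin A relative to C: A = (d + r cosθ, r sinθ); lever angle φ = atan2(r sinθ, d + r cosθ).
Differentiating tanφ: φ̇ = rω(d cosθ + r)/(d² + r² + 2dr cosθ).
d² + r² + 2dr cosθ = |CA|² = 0.0743628 m²;  d cosθ + r = +0.14328 m.
|ω_lever| = |0.1086·12.25·+0.14328| / 0.0743628 = 2.5637 rad/s.

2.56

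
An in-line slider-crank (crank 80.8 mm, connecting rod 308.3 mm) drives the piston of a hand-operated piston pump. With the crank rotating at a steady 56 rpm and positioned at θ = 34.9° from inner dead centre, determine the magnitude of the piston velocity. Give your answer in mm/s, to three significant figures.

ω = 2π·56/60 = 5.864 rad/s
For an in-line slider-crank, x = r cosθ + √(L² − r² sin²θ), so v = −rω sinθ·[1 + r cosθ/√(L² − r² sin²θ)].
With r = 0.0808 m, L = 0.3083 m, θ = 34.9°: √(L² − r² sin²θ) = 0.30481 m.
v = −0.0808·5.864·0.57215·[1 + 0.0808·0.82015/0.30481] = -0.33004 m/s.
|v| = 0.33004 m/s = 330.04 mm/s.

330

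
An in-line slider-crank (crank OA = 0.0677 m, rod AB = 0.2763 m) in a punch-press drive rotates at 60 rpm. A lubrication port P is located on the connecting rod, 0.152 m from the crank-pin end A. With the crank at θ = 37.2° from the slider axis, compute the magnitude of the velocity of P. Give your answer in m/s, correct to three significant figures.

ω = 6.283 rad/s.  Crank-pin speed |V_A| = rω = 0.42537 m/s, perpendicular to OA.
Rod angle: sinφ = −(r/L) sinθ ⇒ φ = -8.519°; ω_rod = −rω cosθ/√(L²−r²sin²θ) = -1.24 rad/s.
V_P = V_A + ω_rod × AP, with AP = 0.152 m along the rod.
Components: V_Px = −rω sinθ − a·ω_rod·sinφ = -0.2851 m/s;  V_Py = rω cosθ + a·ω_rod·cosφ = +0.15243 m/s.
|V_P| = √(V_Px² + V_Py²) = 0.32329 m/s.

0.323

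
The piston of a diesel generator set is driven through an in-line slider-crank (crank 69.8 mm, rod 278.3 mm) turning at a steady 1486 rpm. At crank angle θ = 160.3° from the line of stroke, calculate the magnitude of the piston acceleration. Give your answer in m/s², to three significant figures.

1260

ω = 2π·1486/60 = 155.6 rad/s
x(θ) = r cosθ + √(L² − r² sin²θ); with ω constant, a = ω²·d²x/dθ².
d²x/dθ² = −r cosθ − r²(cos2θ)/√u − r⁴ sin²2θ/(4u^{3/2}),  u = L² − r² sin²θ = 0.0768973 m².
Substituting r = 0.0698 m, L = 0.2783 m, θ = 160.3°: d²x/dθ² = +0.052026 m.
a = ω²·d²x/dθ² = (155.6)²·(+0.052026) = +1259.8 m/s²;  |a| = 1259.8 m/s².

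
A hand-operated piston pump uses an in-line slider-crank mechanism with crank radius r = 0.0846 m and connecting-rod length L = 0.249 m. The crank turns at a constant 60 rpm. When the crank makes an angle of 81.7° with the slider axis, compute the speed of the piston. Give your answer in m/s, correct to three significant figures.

0.553

ω = 2π·60/60 = 6.283 rad/s
For an in-line slider-crank, x = r cosθ + √(L² − r² sin²θ), so v = −rω sinθ·[1 + r cosθ/√(L² − r² sin²θ)].
With r = 0.0846 m, L = 0.249 m, θ = 81.7°: √(L² − r² sin²θ) = 0.23451 m.
v = −0.0846·6.283·0.98953·[1 + 0.0846·0.14436/0.23451] = -0.55338 m/s.
|v| = 0.55338 m/s.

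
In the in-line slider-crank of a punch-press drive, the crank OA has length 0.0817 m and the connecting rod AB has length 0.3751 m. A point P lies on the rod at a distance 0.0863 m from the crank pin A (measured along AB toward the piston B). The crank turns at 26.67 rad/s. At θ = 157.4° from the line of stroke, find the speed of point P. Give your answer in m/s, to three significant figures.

ω = 26.67 rad/s.  Crank-pin speed |V_A| = rω = 2.1789 m/s, perpendicular to OA.
Rod angle: sinφ = −(r/L) sinθ ⇒ φ = -4.801°; ω_rod = −rω cosθ/√(L²−r²sin²θ) = +5.3818 rad/s.
V_P = V_A + ω_rod × AP, with AP = 0.0863 m along the rod.
Components: V_Px = −rω sinθ − a·ω_rod·sinφ = -0.79848 m/s;  V_Py = rω cosθ + a·ω_rod·cosφ = -1.5488 m/s.
|V_P| = √(V_Px² + V_Py²) = 1.7425 m/s.

1.74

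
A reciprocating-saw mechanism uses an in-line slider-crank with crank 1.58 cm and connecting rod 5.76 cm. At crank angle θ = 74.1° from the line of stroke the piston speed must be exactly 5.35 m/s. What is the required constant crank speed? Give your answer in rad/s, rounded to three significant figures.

327

For an in-line slider-crank, |v_piston| = rω|sinθ|·[1 + r cosθ/√(L² − r² sin²θ)].
With r = 0.0158 m, L = 0.0576 m, θ = 74.1°: the bracketed kinematic factor |dx/dθ| = 0.016379 m.
ω = v/|dx/dθ| = 5.35/0.016379 = 326.63 rad/s.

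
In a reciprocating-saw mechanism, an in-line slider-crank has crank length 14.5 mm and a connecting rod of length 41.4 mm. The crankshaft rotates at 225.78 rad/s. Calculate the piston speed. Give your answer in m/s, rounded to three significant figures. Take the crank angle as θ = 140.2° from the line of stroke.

1.52

ω = 225.8 rad/s
For an in-line slider-crank, x = r cosθ + √(L² − r² sin²θ), so v = −rω sinθ·[1 + r cosθ/√(L² − r² sin²θ)].
With r = 0.0145 m, L = 0.0414 m, θ = 140.2°: √(L² − r² sin²θ) = 0.040346 m.
v = −0.0145·225.8·0.64011·[1 + 0.0145·-0.76828/0.040346] = -1.517 m/s.
|v| = 1.517 m/s.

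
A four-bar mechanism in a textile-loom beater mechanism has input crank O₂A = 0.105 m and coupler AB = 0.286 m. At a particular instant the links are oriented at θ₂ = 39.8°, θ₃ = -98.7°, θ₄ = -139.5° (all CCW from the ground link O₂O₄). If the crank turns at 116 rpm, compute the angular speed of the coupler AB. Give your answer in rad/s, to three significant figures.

0.0834

ω₂ = 12.15 rad/s (from 116 rpm).
Differentiating the loop-closure r₂e^{iθ₂}+r₃e^{iθ₃}=r₁+r₄e^{iθ₄} gives r₂ω₂e^{iθ₂}+r₃ω₃e^{iθ₃}=r₄ω₄e^{iθ₄}.
Eliminating the other unknown: ω₃ = r₂ω₂ sin(θ₄−θ₂) / [r₃ sin(θ₃−θ₄)].
Numerator sine = -0.01222; denominator sine = +0.65342.
Result = 0.105·12.15·(-0.01222) / (0.286·(+0.65342)) = -0.083384 rad/s; magnitude 0.083384 rad/s.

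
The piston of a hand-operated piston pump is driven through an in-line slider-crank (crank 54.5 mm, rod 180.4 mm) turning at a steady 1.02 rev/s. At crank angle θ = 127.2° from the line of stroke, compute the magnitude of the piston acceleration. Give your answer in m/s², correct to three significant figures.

1.53

ω = 2π·1.02 = 6.409 rad/s
x(θ) = r cosθ + √(L² − r² sin²θ); with ω constant, a = ω²·d²x/dθ².
d²x/dθ² = −r cosθ − r²(cos2θ)/√u − r⁴ sin²2θ/(4u^{3/2}),  u = L² − r² sin²θ = 0.0306597 m².
Substituting r = 0.0545 m, L = 0.1804 m, θ = 127.2°: d²x/dθ² = +0.037131 m.
a = ω²·d²x/dθ² = (6.409)²·(+0.037131) = +1.5251 m/s²;  |a| = 1.5251 m/s².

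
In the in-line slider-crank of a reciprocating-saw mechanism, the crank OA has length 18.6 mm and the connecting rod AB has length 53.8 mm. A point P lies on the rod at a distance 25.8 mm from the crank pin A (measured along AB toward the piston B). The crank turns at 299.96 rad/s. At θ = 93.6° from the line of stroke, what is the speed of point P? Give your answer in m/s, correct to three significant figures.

5.51

ω = 300 rad/s.  Crank-pin speed |V_A| = rω = 5.5793 m/s, perpendicular to OA.
Rod angle: sinφ = −(r/L) sinθ ⇒ φ = -20.184°; ω_rod = −rω cosθ/√(L²−r²sin²θ) = +6.9377 rad/s.
V_P = V_A + ω_rod × AP, with AP = 0.0258 m along the rod.
Components: V_Px = −rω sinθ − a·ω_rod·sinφ = -5.5065 m/s;  V_Py = rω cosθ + a·ω_rod·cosφ = -0.18232 m/s.
|V_P| = √(V_Px² + V_Py²) = 5.5095 m/s.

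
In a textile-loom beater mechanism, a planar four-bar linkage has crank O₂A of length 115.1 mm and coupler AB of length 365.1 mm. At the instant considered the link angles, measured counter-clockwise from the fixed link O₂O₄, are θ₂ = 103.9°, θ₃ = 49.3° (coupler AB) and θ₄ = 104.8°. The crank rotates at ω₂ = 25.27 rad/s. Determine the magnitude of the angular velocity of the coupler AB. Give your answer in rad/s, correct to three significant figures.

0.152

ω₂ = 25.27 rad/s
Differentiating the loop-closure r₂e^{iθ₂}+r₃e^{iθ₃}=r₁+r₄e^{iθ₄} gives r₂ω₂e^{iθ₂}+r₃ω₃e^{iθ₃}=r₄ω₄e^{iθ₄}.
Eliminating the other unknown: ω₃ = r₂ω₂ sin(θ₄−θ₂) / [r₃ sin(θ₃−θ₄)].
Numerator sine = +0.01571; denominator sine = -0.82413.
Result = 0.1151·25.27·(+0.01571) / (0.3651·(-0.82413)) = -0.15184 rad/s; magnitude 0.15184 rad/s.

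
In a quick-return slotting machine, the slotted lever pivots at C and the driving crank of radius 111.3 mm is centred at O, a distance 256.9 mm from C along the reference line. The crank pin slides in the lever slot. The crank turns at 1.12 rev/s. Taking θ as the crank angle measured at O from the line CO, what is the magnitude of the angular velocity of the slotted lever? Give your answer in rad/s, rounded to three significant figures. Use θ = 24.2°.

2.07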